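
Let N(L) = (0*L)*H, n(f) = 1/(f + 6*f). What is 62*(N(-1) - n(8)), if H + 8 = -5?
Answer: -31/28 ≈ -1.1071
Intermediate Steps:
H = -13 (H = -8 - 5 = -13)
n(f) = 1/(7*f)
N(L) = 0 (N(L) = (0*L)*(-13) = 0*(-13) = 0)
62*(N(-1) - n(8)) = 62*(0 - 1/(7*8)) = 62*(0 - 1*1/56) = 62*(0 - 1/56) = 62*(-1/56) = -31/28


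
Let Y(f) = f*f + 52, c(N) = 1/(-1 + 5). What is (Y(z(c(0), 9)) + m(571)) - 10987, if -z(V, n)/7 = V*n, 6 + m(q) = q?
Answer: -161951/16 ≈ -10122.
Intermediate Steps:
m(q) = -6 + q
c(N) = 1/4
z(V, n) = -7*V*n
Y(f) = 52 + f**2 (Y(f) = f**2 + 52 = 52 + f**2)
(Y(z(c(0), 9)) + m(571)) - 10987 = ((52 + (-7*1/4*9)**2) + (-6 + 571)) - 10987 = ((52 + (-63/4)**2) + 565) - 10987 = ((52 + 3969/16) + 565) - 10987 = (4801/16 + 565) - 10987 = 13841/16 - 10987 = -161951/16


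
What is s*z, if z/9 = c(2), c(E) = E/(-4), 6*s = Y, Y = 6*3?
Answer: -27/2 ≈ -13.500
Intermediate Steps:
Y = 18
s = 3 (s = (⅙)*18 = 3)
c(E) = -E/4 (c(E) = E*(-¼) = -E/4)
z = -9/2 (z = 9*(-¼*2) = 9*(-½) = -9/2 ≈ -4.5000)
s*z = 3*(-9/2) = -27/2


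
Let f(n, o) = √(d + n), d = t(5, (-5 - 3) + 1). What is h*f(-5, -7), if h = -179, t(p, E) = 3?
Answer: -179*I*√2 ≈ -253.14*I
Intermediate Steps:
d = 3
f(n, o) = √(3 + n)
h*f(-5, -7) = -179*√(3 - 5) = -179*I*√2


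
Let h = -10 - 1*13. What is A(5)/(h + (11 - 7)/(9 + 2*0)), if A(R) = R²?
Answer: -225/203 ≈ -1.1084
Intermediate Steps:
h = -23 (h = -10 - 13 = -23)
A(5)/(h + (11 - 7)/(9 + 2*0)) = 5²/(-23 + (11 - 7)/(9 + 2*0)) = 25/(-23 + 4/(9 + 0)) = 25/(-23 + 4/9) = 25/(-203/9) = 25*(-9/203) = -225/203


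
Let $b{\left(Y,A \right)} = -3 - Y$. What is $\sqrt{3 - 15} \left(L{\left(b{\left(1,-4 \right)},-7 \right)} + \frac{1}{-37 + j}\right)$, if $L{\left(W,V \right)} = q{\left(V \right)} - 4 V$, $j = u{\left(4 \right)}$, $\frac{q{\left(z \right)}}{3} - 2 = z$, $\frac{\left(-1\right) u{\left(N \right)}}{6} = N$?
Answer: $\frac{1584 i \sqrt{3}}{61} \approx 44.977 i$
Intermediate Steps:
$u{\left(N \right)} = - 6 N$
$q{\left(z \right)} = 6 + 3 z$
$j = -24$ ($j = \left(-6\right) 4 = -24$)
$L{\left(W,V \right)} = 6 - V$ ($L{\left(W,V \right)} = \left(6 + 3 V\right) - 4 V = 6 - V$)
$\sqrt{3 - 15} \left(L{\left(b{\left(1,-4 \right)},-7 \right)} + \frac{1}{-37 + j}\right) = \sqrt{3 - 15} \left(\left(6 - -7\right) + \frac{1}{-37 - 24}\right) = \sqrt{-12} \left(\left(6 + 7\right) + \frac{1}{-61}\right) = 2 i \sqrt{3} \left(13 - \frac{1}{61}\right) = 2 i \sqrt{3} \cdot \frac{792}{61} = \frac{1584 i \sqrt{3}}{61}$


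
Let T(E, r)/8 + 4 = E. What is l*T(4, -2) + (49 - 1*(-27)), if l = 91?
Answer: 76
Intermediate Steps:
T(E, r) = -32 + 8*E
l*T(4, -2) + (49 - 1*(-27)) = 91*(-32 + 8*4) + (49 - 1*(-27)) = 91*(-32 + 32) + (49 + 27) = 91*0 + 76 = 0 + 76 = 76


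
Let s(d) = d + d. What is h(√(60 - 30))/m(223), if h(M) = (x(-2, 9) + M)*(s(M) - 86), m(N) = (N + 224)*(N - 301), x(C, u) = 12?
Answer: 54/1937 + 31*√30/17433 ≈ 0.037618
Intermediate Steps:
s(d) = 2*d
m(N) = (-301 + N)*(224 + N) (m(N) = (224 + N)*(-301 + N) = (-301 + N)*(224 + N))
h(M) = (-86 + 2*M)*(12 + M) (h(M) = (12 + M)*(2*M - 86) = (12 + M)*(-86 + 2*M) = (-86 + 2*M)*(12 + M))
h(√(60 - 30))/m(223) = (-1032 - 62*√(60 - 30) + 2*(√(60 - 30))²)/(-67424 + 223² - 77*223) = (-1032 - 62*√30 + 2*(√30)²)/(-67424 + 49729 - 17171) = (-1032 - 62*√30 + 2*30)/(-34866) = (-1032 - 62*√30 + 60)*(-1/34866) = (-972 - 62*√30)*(-1/34866) = 54/1937 + 31*√30/17433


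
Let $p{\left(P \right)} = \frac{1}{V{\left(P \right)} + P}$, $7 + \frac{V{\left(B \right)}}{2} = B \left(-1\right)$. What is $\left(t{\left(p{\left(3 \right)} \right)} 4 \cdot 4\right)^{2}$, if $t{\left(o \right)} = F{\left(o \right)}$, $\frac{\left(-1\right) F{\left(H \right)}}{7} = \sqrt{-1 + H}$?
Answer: $- \frac{225792}{17} \approx -13282.0$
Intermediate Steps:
$V{\left(B \right)} = -14 - 2 B$ ($V{\left(B \right)} = -14 + 2 B \left(-1\right) = -14 + 2 \left(- B\right) = -14 - 2 B$)
$F{\left(H \right)} = - 7 \sqrt{-1 + H}$
$p{\left(P \right)} = \frac{1}{-14 - P}$ ($p{\left(P \right)} = \frac{1}{\left(-14 - 2 P\right) + P} = \frac{1}{-14 - P}$)
$t{\left(o \right)} = - 7 \sqrt{-1 + o}$
$\left(t{\left(p{\left(3 \right)} \right)} 4 \cdot 4\right)^{2} = \left(- 7 \sqrt{-1 + \frac{1}{-14 - 3}} \cdot 4 \cdot 4\right)^{2} = \left(- 7 \sqrt{-1 + \frac{1}{-17}} \cdot 4 \cdot 4\right)^{2} = \left(- 7 \sqrt{-1 - \frac{1}{17}} \cdot 4 \cdot 4\right)^{2} = \left(- 7 \sqrt{- \frac{18}{17}} \cdot 4 \cdot 4\right)^{2} = \left(- 7 \frac{3 i \sqrt{34}}{17} \cdot 4 \cdot 4\right)^{2} = \left(- \frac{21 i \sqrt{34}}{17} \cdot 4 \cdot 4\right)^{2} = \left(- \frac{84 i \sqrt{34}}{17} \cdot 4\right)^{2} = \left(- \frac{336 i \sqrt{34}}{17}\right)^{2} = - \frac{225792}{17}$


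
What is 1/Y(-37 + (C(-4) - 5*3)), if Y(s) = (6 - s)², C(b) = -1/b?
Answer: 16/53361 ≈ 0.00029984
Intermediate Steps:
1/Y(-37 + (C(-4) - 5*3)) = 1/((-6 + (-37 + (-1/(-4) - 5*3)))²) = 1/((-6 + (-37 + (-1*(-¼) - 15)))²) = 1/((-6 + (-37 + (¼ - 15)))²) = 1/((-6 + (-37 - 59/4))²) = 1/((-6 - 207/4)²) = 1/((-231/4)²) = 1/(53361/16) = 16/53361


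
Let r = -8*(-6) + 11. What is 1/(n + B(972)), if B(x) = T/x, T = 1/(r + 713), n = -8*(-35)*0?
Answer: 750384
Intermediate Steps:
r = 59 (r = 48 + 11 = 59)
n = 0 (n = 280*0 = 0)
T = 1/772 (T = 1/(59 + 713) = 1/772 ≈ 0.0012953)
B(x) = 1/(772*x)
1/(n + B(972)) = 1/(0 + (1/772)/972) = 1/(0 + (1/772)*(1/972)) = 1/(0 + 1/750384) = 1/(1/750384) = 750384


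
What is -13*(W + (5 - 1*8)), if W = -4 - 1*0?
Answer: 91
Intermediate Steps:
W = -4 (W = -4 + 0 = -4)
-13*(W + (5 - 1*8)) = -13*(-4 + (5 - 1*8)) = -13*(-4 + (5 - 8)) = -13*(-4 - 3) = -13*(-7) = 91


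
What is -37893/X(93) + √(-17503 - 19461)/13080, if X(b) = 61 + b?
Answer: -37893/154 + I*√9241/6540 ≈ -246.06 + 0.014699*I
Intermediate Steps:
-37893/X(93) + √(-17503 - 19461)/13080 = -37893/(61 + 93) + √(-17503 - 19461)/13080 = -37893/154 + √(-36964)*(1/13080) = -37893*1/154 + (2*I*√9241)*(1/13080) = -37893/154 + I*√9241/6540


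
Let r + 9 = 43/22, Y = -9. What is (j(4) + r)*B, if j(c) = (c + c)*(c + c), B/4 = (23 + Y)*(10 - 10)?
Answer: 0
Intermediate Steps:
B = 0 (B = 4*((23 - 9)*(10 - 10)) = 4*(14*0) = 4*0 = 0)
r = -155/22 (r = -9 + 43/22 = -155/22 ≈ -7.0455)
j(c) = 4*c² (j(c) = (2*c)*(2*c) = 4*c²)
(j(4) + r)*B = (4*4² - 155/22)*0 = (4*16 - 155/22)*0 = (64 - 155/22)*0 = (1253/22)*0 = 0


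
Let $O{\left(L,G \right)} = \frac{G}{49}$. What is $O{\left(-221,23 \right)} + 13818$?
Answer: $\frac{677105}{49} \approx 13818.0$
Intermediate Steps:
$O{\left(L,G \right)} = \frac{G}{49}$ ($O{\left(L,G \right)} = G \frac{1}{49} = \frac{G}{49}$)
$O{\left(-221,23 \right)} + 13818 = \frac{1}{49} \cdot 23 + 13818 = \frac{23}{49} + 13818 = \frac{677105}{49}$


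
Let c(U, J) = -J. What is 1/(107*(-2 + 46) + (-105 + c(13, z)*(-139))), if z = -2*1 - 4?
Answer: 1/3769 ≈ 0.00026532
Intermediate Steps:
z = -6 (z = -2 - 4 = -6)
1/(107*(-2 + 46) + (-105 + c(13, z)*(-139))) = 1/(107*(-2 + 46) + (-105 - 1*(-6)*(-139))) = 1/(107*44 + (-105 + 6*(-139))) = 1/(4708 + (-105 - 834)) = 1/(4708 - 939) = 1/3769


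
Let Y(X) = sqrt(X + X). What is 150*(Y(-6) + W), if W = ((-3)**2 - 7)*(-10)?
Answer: -3000 + 300*I*sqrt(3) ≈ -3000.0 + 519.62*I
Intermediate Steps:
Y(X) = sqrt(2)*sqrt(X) (Y(X) = sqrt(2*X) = sqrt(2)*sqrt(X))
W = -20 (W = (9 - 7)*(-10) = 2*(-10) = -20)
150*(Y(-6) + W) = 150*(sqrt(2)*sqrt(-6) - 20) = 150*(sqrt(2)*(I*sqrt(6)) - 20) = 150*(2*I*sqrt(3) - 20) = 150*(-20 + 2*I*sqrt(3)) = -3000 + 300*I*sqrt(3)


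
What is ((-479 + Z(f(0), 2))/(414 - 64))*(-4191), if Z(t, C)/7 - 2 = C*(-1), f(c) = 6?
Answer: 2007489/350 ≈ 5735.7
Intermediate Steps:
Z(t, C) = 14 - 7*C (Z(t, C) = 14 + 7*(C*(-1)) = 14 + 7*(-C) = 14 - 7*C)
((-479 + Z(f(0), 2))/(414 - 64))*(-4191) = ((-479 + (14 - 7*2))/(414 - 64))*(-4191) = ((-479 + (14 - 14))/350)*(-4191) = ((-479 + 0)*(1/350))*(-4191) = -479*1/350*(-4191) = -479/350*(-4191) = 2007489/350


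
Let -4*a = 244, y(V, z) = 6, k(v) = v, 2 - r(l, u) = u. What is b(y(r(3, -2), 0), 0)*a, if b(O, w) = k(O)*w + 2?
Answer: -122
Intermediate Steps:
r(l, u) = 2 - u
b(O, w) = 2 + O*w (b(O, w) = O*w + 2 = 2 + O*w)
a = -61 (a = -¼*244 = -61)
b(y(r(3, -2), 0), 0)*a = (2 + 6*0)*(-61) = (2 + 0)*(-61) = 2*(-61) = -122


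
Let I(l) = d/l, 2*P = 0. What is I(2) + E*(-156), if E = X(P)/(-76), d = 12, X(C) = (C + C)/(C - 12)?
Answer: 6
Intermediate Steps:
P = 0 (P = (½)*0 = 0)
X(C) = 2*C/(-12 + C) (X(C) = (2*C)/(-12 + C) = 2*C/(-12 + C))
E = 0 (E = (2*0/(-12 + 0))/(-76) = (2*0/(-12))*(-1/76) = (2*0*(-1/12))*(-1/76) = 0*(-1/76) = 0)
I(l) = 12/l
I(2) + E*(-156) = 12/2 + 0*(-156) = 12*(½) + 0 = 6 + 0 = 6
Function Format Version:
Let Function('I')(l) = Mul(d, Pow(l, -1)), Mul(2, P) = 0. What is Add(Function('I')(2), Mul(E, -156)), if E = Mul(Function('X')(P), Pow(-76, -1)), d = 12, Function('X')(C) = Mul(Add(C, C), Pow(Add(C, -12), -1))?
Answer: 6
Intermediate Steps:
P = 0 (P = Mul(Rational(1, 2), 0) = 0)
Function('X')(C) = Mul(2, C, Pow(Add(-12, C), -1)) (Function('X')(C) = Mul(Mul(2, C), Pow(Add(-12, C), -1)) = Mul(2, C, Pow(Add(-12, C), -1)))
E = 0 (E = Mul(Mul(2, 0, Pow(Add(-12, 0), -1)), Pow(-76, -1)) = Mul(Mul(2, 0, Pow(-12, -1)), Rational(-1, 76)) = Mul(Mul(2, 0, Rational(-1, 12)), Rational(-1, 76)) = Mul(0, Rational(-1, 76)) = 0)
Function('I')(l) = Mul(12, Pow(l, -1))
Add(Function('I')(2), Mul(E, -156)) = Add(Mul(12, Pow(2, -1)), Mul(0, -156)) = Add(Mul(12, Rational(1, 2)), 0) = Add(6, 0) = 6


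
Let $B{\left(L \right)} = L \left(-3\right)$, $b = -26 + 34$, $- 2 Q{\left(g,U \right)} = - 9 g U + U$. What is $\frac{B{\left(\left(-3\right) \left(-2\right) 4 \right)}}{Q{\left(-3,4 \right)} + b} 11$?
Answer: $\frac{33}{2} \approx 16.5$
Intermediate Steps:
$Q{\left(g,U \right)} = - \frac{U}{2} + \frac{9 U g}{2}$ ($Q{\left(g,U \right)} = - \frac{- 9 g U + U}{2} = - \frac{- 9 U g + U}{2} = - \frac{U - 9 U g}{2} = - \frac{U}{2} + \frac{9 U g}{2}$)
$b = 8$
$B{\left(L \right)} = - 3 L$
$\frac{B{\left(\left(-3\right) \left(-2\right) 4 \right)}}{Q{\left(-3,4 \right)} + b} 11 = \frac{\left(-3\right) \left(-3\right) \left(-2\right) 4}{\frac{1}{2} \cdot 4 \left(-1 + 9 \left(-3\right)\right) + 8} \cdot 11 = \frac{\left(-3\right) 6 \cdot 4}{\frac{1}{2} \cdot 4 \left(-1 - 27\right) + 8} \cdot 11 = \frac{\left(-3\right) 24}{\frac{1}{2} \cdot 4 \left(-28\right) + 8} \cdot 11 = - \frac{72}{-56 + 8} \cdot 11 = - \frac{72}{-48} \cdot 11 = \left(-72\right) \left(- \frac{1}{48}\right) 11 = \frac{3}{2} \cdot 11 = \frac{33}{2}$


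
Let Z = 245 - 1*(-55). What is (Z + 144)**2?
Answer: 197136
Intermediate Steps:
Z = 300 (Z = 245 + 55 = 300)
(Z + 144)**2 = (300 + 144)**2 = 444**2 = 197136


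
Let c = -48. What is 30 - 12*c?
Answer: 606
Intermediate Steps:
30 - 12*c = 30 - 12*(-48) = 30 + 576 = 606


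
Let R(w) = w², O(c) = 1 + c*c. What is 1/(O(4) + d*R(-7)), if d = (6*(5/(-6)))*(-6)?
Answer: 1/1487 ≈ 0.00067249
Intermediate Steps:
O(c) = 1 + c²
d = 30 (d = (6*(5*(-⅙)))*(-6) = (6*(-⅚))*(-6) = -5*(-6) = 30)
1/(O(4) + d*R(-7)) = 1/((1 + 4²) + 30*(-7)²) = 1/((1 + 16) + 30*49) = 1/(17 + 1470) = 1/1487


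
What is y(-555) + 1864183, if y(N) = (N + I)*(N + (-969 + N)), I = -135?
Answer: 3298693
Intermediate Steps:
y(N) = (-969 + 2*N)*(-135 + N) (y(N) = (N - 135)*(N + (-969 + N)) = (-135 + N)*(-969 + 2*N) = (-969 + 2*N)*(-135 + N))
y(-555) + 1864183 = (130815 - 1239*(-555) + 2*(-555)²) + 1864183 = (130815 + 687645 + 2*308025) + 1864183 = (130815 + 687645 + 616050) + 1864183 = 1434510 + 1864183 = 3298693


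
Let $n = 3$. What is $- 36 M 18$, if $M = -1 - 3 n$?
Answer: $6480$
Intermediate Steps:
$M = -10$ ($M = -1 - 9 = -10$)
$- 36 M 18 = \left(-36\right) \left(-10\right) 18 = 360 \cdot 18 = 6480$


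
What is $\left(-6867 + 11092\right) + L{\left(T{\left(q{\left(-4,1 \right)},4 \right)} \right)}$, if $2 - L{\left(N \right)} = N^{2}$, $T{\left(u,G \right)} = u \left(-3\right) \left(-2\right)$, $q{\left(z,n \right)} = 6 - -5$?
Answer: $-129$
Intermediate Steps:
$q{\left(z,n \right)} = 11$ ($q{\left(z,n \right)} = 6 + 5 = 11$)
$T{\left(u,G \right)} = 6 u$ ($T{\left(u,G \right)} = - 3 u \left(-2\right) = 6 u$)
$L{\left(N \right)} = 2 - N^{2}$
$\left(-6867 + 11092\right) + L{\left(T{\left(q{\left(-4,1 \right)},4 \right)} \right)} = \left(-6867 + 11092\right) + \left(2 - \left(6 \cdot 11\right)^{2}\right) = 4225 + \left(2 - 66^{2}\right) = 4225 + \left(2 - 4356\right) = 4225 - 4354 = -129$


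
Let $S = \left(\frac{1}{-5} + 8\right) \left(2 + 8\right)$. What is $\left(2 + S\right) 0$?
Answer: $0$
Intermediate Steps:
$S = 78$ ($S = \left(- \frac{1}{5} + 8\right) 10 = \frac{39}{5} \cdot 10 = 78$)
$\left(2 + S\right) 0 = \left(2 + 78\right) 0 = 80 \cdot 0 = 0$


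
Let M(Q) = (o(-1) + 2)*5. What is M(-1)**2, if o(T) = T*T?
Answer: 225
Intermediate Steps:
o(T) = T**2
M(Q) = 15 (M(Q) = ((-1)**2 + 2)*5 = (1 + 2)*5 = 3*5 = 15)
M(-1)**2 = 15**2 = 225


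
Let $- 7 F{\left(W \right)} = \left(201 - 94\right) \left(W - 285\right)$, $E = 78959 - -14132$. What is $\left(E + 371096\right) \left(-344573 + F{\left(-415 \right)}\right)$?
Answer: $-154979506251$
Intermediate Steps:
$E = 93091$ ($E = 78959 + 14132 = 93091$)
$F{\left(W \right)} = \frac{30495}{7} - \frac{107 W}{7}$ ($F{\left(W \right)} = - \frac{\left(201 - 94\right) \left(W - 285\right)}{7} = - \frac{107 \left(-285 + W\right)}{7} = - \frac{-30495 + 107 W}{7} = \frac{30495}{7} - \frac{107 W}{7}$)
$\left(E + 371096\right) \left(-344573 + F{\left(-415 \right)}\right) = \left(93091 + 371096\right) \left(-344573 + \left(\frac{30495}{7} - - \frac{44405}{7}\right)\right) = 464187 \left(-344573 + \left(\frac{30495}{7} + \frac{44405}{7}\right)\right) = 464187 \left(-344573 + 10700\right) = 464187 \left(-333873\right) = -154979506251$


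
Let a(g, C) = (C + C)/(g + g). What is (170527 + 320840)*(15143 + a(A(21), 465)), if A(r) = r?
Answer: 52161555252/7 ≈ 7.4516e+9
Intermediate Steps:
a(g, C) = C/g (a(g, C) = (2*C)/((2*g)) = (2*C)*(1/(2*g)) = C/g)
(170527 + 320840)*(15143 + a(A(21), 465)) = (170527 + 320840)*(15143 + 465/21) = 491367*(15143 + 465*(1/21)) = 491367*(15143 + 155/7) = 491367*(106156/7) = 52161555252/7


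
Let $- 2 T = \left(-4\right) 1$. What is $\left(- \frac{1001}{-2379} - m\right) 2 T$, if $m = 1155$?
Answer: $- \frac{845152}{183} \approx -4618.3$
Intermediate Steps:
$T = 2$ ($T = - \frac{\left(-4\right) 1}{2} = \left(- \frac{1}{2}\right) \left(-4\right) = 2$)
$\left(- \frac{1001}{-2379} - m\right) 2 T = \left(- \frac{1001}{-2379} - 1155\right) 2 \cdot 2 = \left(\left(-1001\right) \left(- \frac{1}{2379}\right) - 1155\right) 4 = \left(\frac{77}{183} - 1155\right) 4 = \left(- \frac{211288}{183}\right) 4 = - \frac{845152}{183}$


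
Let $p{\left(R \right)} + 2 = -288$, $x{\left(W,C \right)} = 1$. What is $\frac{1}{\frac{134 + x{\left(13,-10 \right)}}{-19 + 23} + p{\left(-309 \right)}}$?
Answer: $- \frac{4}{1025} \approx -0.0039024$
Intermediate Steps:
$p{\left(R \right)} = -290$ ($p{\left(R \right)} = -2 - 288 = -290$)
$\frac{1}{\frac{134 + x{\left(13,-10 \right)}}{-19 + 23} + p{\left(-309 \right)}} = \frac{1}{\frac{134 + 1}{-19 + 23} - 290} = \frac{1}{\frac{135}{4} - 290} = \frac{1}{- \frac{1025}{4}} = - \frac{4}{1025}$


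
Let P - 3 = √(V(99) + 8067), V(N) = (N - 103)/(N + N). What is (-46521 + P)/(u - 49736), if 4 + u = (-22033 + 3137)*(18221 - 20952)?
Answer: -23259/25777618 + √8784941/1701322788 ≈ -0.00090055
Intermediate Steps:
V(N) = (-103 + N)/(2*N) (V(N) = (-103 + N)/((2*N)) = (-103 + N)*(1/(2*N)) = (-103 + N)/(2*N))
P = 3 + √8784941/33 (P = 3 + √((½)*(-103 + 99)/99 + 8067) = 3 + √((½)*(1/99)*(-4) + 8067) = 3 + √(-2/99 + 8067) = 3 + √(798631/99) = 3 + √8784941/33 ≈ 92.816)
u = 51604972 (u = -4 + (-22033 + 3137)*(18221 - 20952) = -4 - 18896*(-2731) = -4 + 51604976 = 51604972)
(-46521 + P)/(u - 49736) = (-46521 + (3 + √8784941/33))/(51604972 - 49736) = (-46518 + √8784941/33)/51555236 = (-46518 + √8784941/33)*(1/51555236) = -23259/25777618 + √8784941/1701322788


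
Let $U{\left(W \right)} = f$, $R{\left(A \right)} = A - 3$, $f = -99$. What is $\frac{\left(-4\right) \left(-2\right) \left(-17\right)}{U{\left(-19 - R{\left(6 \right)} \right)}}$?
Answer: $\frac{136}{99} \approx 1.3737$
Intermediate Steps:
$R{\left(A \right)} = -3 + A$
$U{\left(W \right)} = -99$
$\frac{\left(-4\right) \left(-2\right) \left(-17\right)}{U{\left(-19 - R{\left(6 \right)} \right)}} = \frac{\left(-4\right) \left(-2\right) \left(-17\right)}{-99} = 8 \left(-17\right) \left(- \frac{1}{99}\right) = \left(-136\right) \left(- \frac{1}{99}\right) = \frac{136}{99}$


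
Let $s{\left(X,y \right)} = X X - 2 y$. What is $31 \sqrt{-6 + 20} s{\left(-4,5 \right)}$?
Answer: $186 \sqrt{14} \approx 695.95$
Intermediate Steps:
$s{\left(X,y \right)} = X^{2} - 2 y$
$31 \sqrt{-6 + 20} s{\left(-4,5 \right)} = 31 \sqrt{-6 + 20} \left(\left(-4\right)^{2} - 10\right) = 31 \sqrt{14} \left(16 - 10\right) = 31 \sqrt{14} \cdot 6 = 186 \sqrt{14}$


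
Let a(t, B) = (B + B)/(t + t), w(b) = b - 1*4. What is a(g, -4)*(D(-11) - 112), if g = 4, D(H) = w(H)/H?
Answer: 1217/11 ≈ 110.64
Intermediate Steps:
w(b) = -4 + b (w(b) = b - 4 = -4 + b)
D(H) = (-4 + H)/H
a(t, B) = B/t (a(t, B) = (2*B)/((2*t)) = (2*B)*(1/(2*t)) = B/t)
a(g, -4)*(D(-11) - 112) = (-4/4)*((-4 - 11)/(-11) - 112) = (-4*1/4)*(-1/11*(-15) - 112) = -(15/11 - 112) = -1*(-1217/11) = 1217/11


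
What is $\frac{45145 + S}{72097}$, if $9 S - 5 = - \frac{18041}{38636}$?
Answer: $\frac{15698175119}{25069857228} \approx 0.62618$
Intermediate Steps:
$S = \frac{175139}{347724}$ ($S = \frac{5}{9} + \frac{\left(-18041\right) \frac{1}{38636}}{9} = \frac{5}{9} + \frac{1}{9} \left(- \frac{18041}{38636}\right) = \frac{5}{9} - \frac{18041}{347724} = \frac{175139}{347724} \approx 0.50367$)
$\frac{45145 + S}{72097} = \frac{45145 + \frac{175139}{347724}}{72097} = \frac{15698175119}{347724} \cdot \frac{1}{72097} = \frac{15698175119}{25069857228}$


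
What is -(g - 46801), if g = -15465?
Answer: 62266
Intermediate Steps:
-(g - 46801) = -(-15465 - 46801) = -1*(-62266) = 62266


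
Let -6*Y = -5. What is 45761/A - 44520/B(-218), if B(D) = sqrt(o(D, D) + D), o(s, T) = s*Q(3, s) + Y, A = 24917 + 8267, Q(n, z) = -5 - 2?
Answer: 45761/33184 - 44520*sqrt(47118)/7853 ≈ -1229.2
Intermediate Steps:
Q(n, z) = -7
Y = 5/6 (Y = -1/6*(-5) = 5/6 ≈ 0.83333)
A = 33184
o(s, T) = 5/6 - 7*s (o(s, T) = s*(-7) + 5/6 = -7*s + 5/6 = 5/6 - 7*s)
B(D) = sqrt(5/6 - 6*D) (B(D) = sqrt((5/6 - 7*D) + D) = sqrt(5/6 - 6*D))
45761/A - 44520/B(-218) = 45761/33184 - 44520*6/sqrt(30 - 216*(-218)) = 45761*(1/33184) - 44520*6/sqrt(30 + 47088) = 45761/33184 - 44520*sqrt(47118)/7853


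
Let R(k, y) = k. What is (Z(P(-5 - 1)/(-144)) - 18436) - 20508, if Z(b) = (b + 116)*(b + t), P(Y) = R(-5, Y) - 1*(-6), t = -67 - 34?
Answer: -1050487919/20736 ≈ -50660.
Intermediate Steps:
t = -101
P(Y) = 1 (P(Y) = -5 - 1*(-6) = -5 + 6 = 1)
Z(b) = (-101 + b)*(116 + b) (Z(b) = (b + 116)*(b - 101) = (116 + b)*(-101 + b) = (-101 + b)*(116 + b))
(Z(P(-5 - 1)/(-144)) - 18436) - 20508 = ((-11716 + (1/(-144))² + 15*(1/(-144))) - 18436) - 20508 = ((-11716 + (1*(-1/144))² + 15*(1*(-1/144))) - 18436) - 20508 = ((-11716 + (-1/144)² + 15*(-1/144)) - 18436) - 20508 = ((-11716 + 1/20736 - 5/48) - 18436) - 20508 = (-242945135/20736 - 18436) - 20508 = -625234031/20736 - 20508 = -1050487919/20736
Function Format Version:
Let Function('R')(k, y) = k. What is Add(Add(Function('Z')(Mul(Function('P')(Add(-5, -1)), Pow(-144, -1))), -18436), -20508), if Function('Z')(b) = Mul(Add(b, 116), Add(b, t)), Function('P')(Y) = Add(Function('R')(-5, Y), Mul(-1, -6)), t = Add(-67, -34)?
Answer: Rational(-1050487919, 20736) ≈ -50660.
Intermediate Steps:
t = -101
Function('P')(Y) = 1 (Function('P')(Y) = Add(-5, Mul(-1, -6)) = Add(-5, 6) = 1)
Function('Z')(b) = Mul(Add(-101, b), Add(116, b)) (Function('Z')(b) = Mul(Add(b, 116), Add(b, -101)) = Mul(Add(116, b), Add(-101, b)) = Mul(Add(-101, b), Add(116, b)))
Add(Add(Function('Z')(Mul(Function('P')(Add(-5, -1)), Pow(-144, -1))), -18436), -20508) = Add(Add(Add(-11716, Pow(Mul(1, Pow(-144, -1)), 2), Mul(15, Mul(1, Pow(-144, -1)))), -18436), -20508) = Add(Add(Add(-11716, Pow(Mul(1, Rational(-1, 144)), 2), Mul(15, Mul(1, Rational(-1, 144)))), -18436), -20508) = Add(Add(Add(-11716, Pow(Rational(-1, 144), 2), Mul(15, Rational(-1, 144))), -18436), -20508) = Add(Add(Add(-11716, Rational(1, 20736), Rational(-5, 48)), -18436), -20508) = Add(Add(Rational(-242945135, 20736), -18436), -20508) = Add(Rational(-625234031, 20736), -20508) = Rational(-1050487919, 20736)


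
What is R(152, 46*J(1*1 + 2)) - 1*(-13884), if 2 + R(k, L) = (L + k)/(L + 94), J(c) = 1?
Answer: 971839/70 ≈ 13883.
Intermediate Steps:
R(k, L) = -2 + (L + k)/(94 + L) (R(k, L) = -2 + (L + k)/(L + 94) = -2 + (L + k)/(94 + L))
R(152, 46*J(1*1 + 2)) - 1*(-13884) = (-188 + 152 - 46)/(94 + 46*1) - 1*(-13884) = (-188 + 152 - 1*46)/(94 + 46) + 13884 = (-188 + 152 - 46)/140 + 13884 = (1/140)*(-82) + 13884 = -41/70 + 13884 = 971839/70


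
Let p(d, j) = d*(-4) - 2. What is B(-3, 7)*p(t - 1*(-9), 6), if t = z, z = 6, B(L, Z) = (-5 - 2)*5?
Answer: 2170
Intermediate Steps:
B(L, Z) = -35 (B(L, Z) = -7*5 = -35)
t = 6
p(d, j) = -2 - 4*d (p(d, j) = -4*d - 2 = -2 - 4*d)
B(-3, 7)*p(t - 1*(-9), 6) = -35*(-2 - 4*(6 - 1*(-9))) = -35*(-2 - 4*(6 + 9)) = -35*(-2 - 4*15) = -35*(-2 - 60) = -35*(-62) = 2170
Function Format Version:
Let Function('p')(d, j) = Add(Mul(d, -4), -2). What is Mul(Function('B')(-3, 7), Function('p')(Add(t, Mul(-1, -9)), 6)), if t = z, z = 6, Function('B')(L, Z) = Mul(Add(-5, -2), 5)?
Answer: 2170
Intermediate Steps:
Function('B')(L, Z) = -35 (Function('B')(L, Z) = Mul(-7, 5) = -35)
t = 6
Function('p')(d, j) = Add(-2, Mul(-4, d)) (Function('p')(d, j) = Add(Mul(-4, d), -2) = Add(-2, Mul(-4, d)))
Mul(Function('B')(-3, 7), Function('p')(Add(t, Mul(-1, -9)), 6)) = Mul(-35, Add(-2, Mul(-4, Add(6, Mul(-1, -9))))) = Mul(-35, Add(-2, Mul(-4, Add(6, 9)))) = Mul(-35, Add(-2, Mul(-4, 15))) = Mul(-35, Add(-2, -60)) = Mul(-35, -62) = 2170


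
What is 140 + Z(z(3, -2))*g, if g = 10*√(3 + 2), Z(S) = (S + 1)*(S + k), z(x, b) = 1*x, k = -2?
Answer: 140 + 40*√5 ≈ 229.44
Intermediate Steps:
z(x, b) = x
Z(S) = (1 + S)*(-2 + S) (Z(S) = (S + 1)*(S - 2) = (1 + S)*(-2 + S))
g = 10*√5 ≈ 22.361
140 + Z(z(3, -2))*g = 140 + (-2 + 3² - 1*3)*(10*√5) = 140 + (-2 + 9 - 3)*(10*√5) = 140 + 4*(10*√5) = 140 + 40*√5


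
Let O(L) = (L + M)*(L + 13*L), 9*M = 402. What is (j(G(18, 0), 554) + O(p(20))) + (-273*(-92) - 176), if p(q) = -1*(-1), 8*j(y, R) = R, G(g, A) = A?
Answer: 307783/12 ≈ 25649.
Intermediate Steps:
M = 134/3 (M = (⅑)*402 = 134/3 ≈ 44.667)
j(y, R) = R/8
p(q) = 1
O(L) = 14*L*(134/3 + L) (O(L) = (L + 134/3)*(L + 13*L) = (134/3 + L)*(14*L) = 14*L*(134/3 + L))
(j(G(18, 0), 554) + O(p(20))) + (-273*(-92) - 176) = ((⅛)*554 + (14/3)*1*(134 + 3*1)) + (-273*(-92) - 176) = (277/4 + (14/3)*1*(134 + 3)) + (25116 - 176) = (277/4 + (14/3)*1*137) + 24940 = (277/4 + 1918/3) + 24940 = 8503/12 + 24940 = 307783/12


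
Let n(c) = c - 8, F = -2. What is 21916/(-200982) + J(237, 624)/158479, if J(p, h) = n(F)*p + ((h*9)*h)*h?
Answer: 11565540737416/838195431 ≈ 13798.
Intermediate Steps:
n(c) = -8 + c
J(p, h) = -10*p + 9*h³ (J(p, h) = (-8 - 2)*p + ((h*9)*h)*h = -10*p + ((9*h)*h)*h = -10*p + (9*h²)*h = -10*p + 9*h³)
21916/(-200982) + J(237, 624)/158479 = 21916/(-200982) + (-10*237 + 9*624³)/158479 = 21916*(-1/200982) + (-2370 + 9*242970624)*(1/158479) = -10958/100491 + (-2370 + 2186735616)*(1/158479) = -10958/100491 + 2186733246*(1/158479) = -10958/100491 + 2186733246/158479 = 11565540737416/838195431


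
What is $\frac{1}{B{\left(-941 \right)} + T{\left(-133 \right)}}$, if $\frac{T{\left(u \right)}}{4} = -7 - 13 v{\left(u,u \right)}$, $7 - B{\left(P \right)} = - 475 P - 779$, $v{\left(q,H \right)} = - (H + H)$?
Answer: $- \frac{1}{460049} \approx -2.1737 \cdot 10^{-6}$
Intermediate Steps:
$v{\left(q,H \right)} = - 2 H$
$B{\left(P \right)} = 786 + 475 P$ ($B{\left(P \right)} = 7 - \left(- 475 P - 779\right) = 7 - \left(-779 - 475 P\right) = 7 + \left(779 + 475 P\right) = 786 + 475 P$)
$T{\left(u \right)} = -28 + 104 u$ ($T{\left(u \right)} = 4 \left(-7 - 13 \left(- 2 u\right)\right) = 4 \left(-7 + 26 u\right) = -28 + 104 u$)
$\frac{1}{B{\left(-941 \right)} + T{\left(-133 \right)}} = \frac{1}{\left(786 + 475 \left(-941\right)\right) + \left(-28 + 104 \left(-133\right)\right)} = \frac{1}{\left(786 - 446975\right) - 13860} = \frac{1}{-446189 - 13860} = \frac{1}{-460049} = - \frac{1}{460049}$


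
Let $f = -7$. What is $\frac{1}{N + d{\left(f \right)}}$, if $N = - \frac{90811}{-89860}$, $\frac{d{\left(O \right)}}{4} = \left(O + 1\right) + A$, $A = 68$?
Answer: $\frac{89860}{22376091} \approx 0.0040159$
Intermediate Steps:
$d{\left(O \right)} = 276 + 4 O$ ($d{\left(O \right)} = 4 \left(\left(O + 1\right) + 68\right) = 4 \left(\left(1 + O\right) + 68\right) = 4 \left(69 + O\right) = 276 + 4 O$)
$N = \frac{90811}{89860}$ ($N = \left(-90811\right) \left(- \frac{1}{89860}\right) = \frac{90811}{89860} \approx 1.0106$)
$\frac{1}{N + d{\left(f \right)}} = \frac{1}{\frac{90811}{89860} + \left(276 + 4 \left(-7\right)\right)} = \frac{1}{\frac{90811}{89860} + \left(276 - 28\right)} = \frac{1}{\frac{90811}{89860} + 248} = \frac{1}{\frac{22376091}{89860}} = \frac{89860}{22376091}$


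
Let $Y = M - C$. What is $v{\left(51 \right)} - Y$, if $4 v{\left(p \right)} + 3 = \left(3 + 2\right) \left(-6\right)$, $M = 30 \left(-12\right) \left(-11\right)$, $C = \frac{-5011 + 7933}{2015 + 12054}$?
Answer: $- \frac{223305549}{56276} \approx -3968.0$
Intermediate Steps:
$C = \frac{2922}{14069} \approx 0.20769$
$M = 3960$ ($M = \left(-360\right) \left(-11\right) = 3960$)
$v{\left(p \right)} = - \frac{33}{4}$ ($v{\left(p \right)} = - \frac{3}{4} + \frac{\left(3 + 2\right) \left(-6\right)}{4} = - \frac{3}{4} + \frac{5 \left(-6\right)}{4} = - \frac{3}{4} + \frac{1}{4} \left(-30\right) = - \frac{3}{4} - \frac{15}{2} = - \frac{33}{4}$)
$Y = \frac{55710318}{14069}$ ($Y = 3960 - \frac{2922}{14069} = \frac{55710318}{14069} \approx 3959.8$)
$v{\left(51 \right)} - Y = - \frac{33}{4} - \frac{55710318}{14069} = - \frac{223305549}{56276}$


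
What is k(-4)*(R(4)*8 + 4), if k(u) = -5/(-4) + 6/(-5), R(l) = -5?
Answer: -9/5 ≈ -1.8000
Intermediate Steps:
k(u) = 1/20 (k(u) = -5*(-¼) + 6*(-⅕) = 5/4 - 6/5 = 1/20)
k(-4)*(R(4)*8 + 4) = (-5*8 + 4)/20 = (-40 + 4)/20 = (1/20)*(-36) = -9/5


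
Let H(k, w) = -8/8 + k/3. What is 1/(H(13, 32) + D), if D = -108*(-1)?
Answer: 3/334 ≈ 0.0089820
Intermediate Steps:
H(k, w) = -1 + k/3 (H(k, w) = -8*⅛ + k*(⅓) = -1 + k/3)
D = 108
1/(H(13, 32) + D) = 1/((-1 + (⅓)*13) + 108) = 1/((-1 + 13/3) + 108) = 1/(10/3 + 108) = 1/(334/3) = 3/334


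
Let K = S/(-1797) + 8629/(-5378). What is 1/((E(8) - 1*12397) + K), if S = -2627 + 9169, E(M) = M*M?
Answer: -9664266/119240081767 ≈ -8.1049e-5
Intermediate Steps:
E(M) = M²
S = 6542
K = -50689189/9664266 (K = 6542/(-1797) + 8629/(-5378) = 6542*(-1/1797) + 8629*(-1/5378) = -6542/1797 - 8629/5378 = -50689189/9664266 ≈ -5.2450)
1/((E(8) - 1*12397) + K) = 1/((8² - 1*12397) - 50689189/9664266) = 1/((64 - 12397) - 50689189/9664266) = 1/(-12333 - 50689189/9664266) = 1/(-119240081767/9664266) = -9664266/119240081767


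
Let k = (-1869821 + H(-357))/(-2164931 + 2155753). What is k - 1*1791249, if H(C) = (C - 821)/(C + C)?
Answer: -225709316171/126021 ≈ -1.7910e+6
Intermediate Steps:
H(C) = (-821 + C)/(2*C) (H(C) = (-821 + C)/((2*C)) = (-821 + C)*(1/(2*C)) = (-821 + C)/(2*C))
k = 25674058/126021 (k = (-1869821 + (½)*(-821 - 357)/(-357))/(-2164931 + 2155753) = (-1869821 + (½)*(-1/357)*(-1178))/(-9178) = (-1869821 + 589/357)*(-1/9178) = -667525508/357*(-1/9178) = 25674058/126021 ≈ 203.73)
k - 1*1791249 = 25674058/126021 - 1*1791249 = 25674058/126021 - 1791249 = -225709316171/126021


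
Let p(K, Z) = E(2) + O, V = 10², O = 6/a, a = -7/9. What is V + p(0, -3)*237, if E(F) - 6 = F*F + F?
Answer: 7810/7 ≈ 1115.7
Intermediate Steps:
a = -7/9 (a = -7*⅑ = -7/9 ≈ -0.77778)
E(F) = 6 + F + F² (E(F) = 6 + (F*F + F) = 6 + (F² + F) = 6 + (F + F²) = 6 + F + F²)
O = -54/7 (O = 6/(-7/9) = 6*(-9/7) = -54/7 ≈ -7.7143)
V = 100
p(K, Z) = 30/7 (p(K, Z) = (6 + 2 + 2²) - 54/7 = (6 + 2 + 4) - 54/7 = 12 - 54/7 = 30/7)
V + p(0, -3)*237 = 100 + (30/7)*237 = 100 + 7110/7 = 7810/7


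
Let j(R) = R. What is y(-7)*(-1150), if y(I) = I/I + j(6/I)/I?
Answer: -63250/49 ≈ -1290.8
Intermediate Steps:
y(I) = 1 + 6/I² (y(I) = I/I + (6/I)/I = 1 + 6/I²)
y(-7)*(-1150) = (1 + 6/(-7)²)*(-1150) = (1 + 6*(1/49))*(-1150) = (1 + 6/49)*(-1150) = (55/49)*(-1150) = -63250/49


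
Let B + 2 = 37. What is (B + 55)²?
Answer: 8100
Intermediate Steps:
B = 35 (B = -2 + 37 = 35)
(B + 55)² = (35 + 55)² = 90² = 8100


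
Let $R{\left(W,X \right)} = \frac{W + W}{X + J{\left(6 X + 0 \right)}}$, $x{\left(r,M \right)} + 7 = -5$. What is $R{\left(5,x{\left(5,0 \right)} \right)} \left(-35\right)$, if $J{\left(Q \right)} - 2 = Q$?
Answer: $\frac{175}{41} \approx 4.2683$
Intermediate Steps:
$x{\left(r,M \right)} = -12$ ($x{\left(r,M \right)} = -7 - 5 = -12$)
$J{\left(Q \right)} = 2 + Q$
$R{\left(W,X \right)} = \frac{2 W}{2 + 7 X}$ ($R{\left(W,X \right)} = \frac{W + W}{X + \left(2 + \left(6 X + 0\right)\right)} = \frac{2 W}{X + \left(2 + 6 X\right)} = \frac{2 W}{2 + 7 X}$)
$R{\left(5,x{\left(5,0 \right)} \right)} \left(-35\right) = 2 \cdot 5 \frac{1}{2 + 7 \left(-12\right)} \left(-35\right) = 2 \cdot 5 \frac{1}{2 - 84} \left(-35\right) = 2 \cdot 5 \frac{1}{-82} \left(-35\right) = 2 \cdot 5 \left(- \frac{1}{82}\right) \left(-35\right) = \left(- \frac{5}{41}\right) \left(-35\right) = \frac{175}{41}$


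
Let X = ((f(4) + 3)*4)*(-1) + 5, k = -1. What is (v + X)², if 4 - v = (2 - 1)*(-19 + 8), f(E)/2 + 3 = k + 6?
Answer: 64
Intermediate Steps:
f(E) = 4 (f(E) = -6 + 2*(-1 + 6) = -6 + 2*5 = -6 + 10 = 4)
v = 15 (v = 4 - (2 - 1)*(-19 + 8) = 4 - (-11) = 4 - 1*(-11) = 4 + 11 = 15)
X = -23 (X = ((4 + 3)*4)*(-1) + 5 = (7*4)*(-1) + 5 = 28*(-1) + 5 = -28 + 5 = -23)
(v + X)² = (15 - 23)² = (-8)² = 64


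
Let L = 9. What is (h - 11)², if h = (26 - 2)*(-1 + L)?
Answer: 32761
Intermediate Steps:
h = 192 (h = (26 - 2)*(-1 + 9) = 24*8 = 192)
(h - 11)² = (192 - 11)² = 181² = 32761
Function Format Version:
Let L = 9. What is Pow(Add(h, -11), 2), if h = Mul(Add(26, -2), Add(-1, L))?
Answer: 32761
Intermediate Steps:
h = 192 (h = Mul(Add(26, -2), Add(-1, 9)) = Mul(24, 8) = 192)
Pow(Add(h, -11), 2) = Pow(Add(192, -11), 2) = Pow(181, 2) = 32761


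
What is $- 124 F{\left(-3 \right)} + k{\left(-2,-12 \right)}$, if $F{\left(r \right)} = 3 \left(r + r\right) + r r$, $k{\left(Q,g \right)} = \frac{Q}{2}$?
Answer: $1115$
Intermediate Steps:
$k{\left(Q,g \right)} = \frac{Q}{2}$ ($k{\left(Q,g \right)} = Q \frac{1}{2} = \frac{Q}{2}$)
$F{\left(r \right)} = r^{2} + 6 r$ ($F{\left(r \right)} = 3 \cdot 2 r + r^{2} = 6 r + r^{2} = r^{2} + 6 r$)
$- 124 F{\left(-3 \right)} + k{\left(-2,-12 \right)} = - 124 \left(- 3 \left(6 - 3\right)\right) + \frac{1}{2} \left(-2\right) = - 124 \left(\left(-3\right) 3\right) - 1 = \left(-124\right) \left(-9\right) - 1 = 1116 - 1 = 1115$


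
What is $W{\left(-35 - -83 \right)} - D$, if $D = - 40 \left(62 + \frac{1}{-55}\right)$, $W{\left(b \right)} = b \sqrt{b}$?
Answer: $\frac{27272}{11} + 192 \sqrt{3} \approx 2811.8$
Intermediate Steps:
$W{\left(b \right)} = b^{\frac{3}{2}}$
$D = - \frac{27272}{11}$ ($D = - 40 \left(62 - \frac{1}{55}\right) = \left(-40\right) \frac{3409}{55} = - \frac{27272}{11} \approx -2479.3$)
$W{\left(-35 - -83 \right)} - D = \left(-35 - -83\right)^{\frac{3}{2}} - - \frac{27272}{11} = \left(-35 + 83\right)^{\frac{3}{2}} + \frac{27272}{11} = 48^{\frac{3}{2}} + \frac{27272}{11} = 192 \sqrt{3} + \frac{27272}{11} = \frac{27272}{11} + 192 \sqrt{3}$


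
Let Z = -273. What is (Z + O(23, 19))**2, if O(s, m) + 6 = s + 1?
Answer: 65025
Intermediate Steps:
O(s, m) = -5 + s (O(s, m) = -6 + (s + 1) = -6 + (1 + s) = -5 + s)
(Z + O(23, 19))**2 = (-273 + (-5 + 23))**2 = (-273 + 18)**2 = (-255)**2 = 65025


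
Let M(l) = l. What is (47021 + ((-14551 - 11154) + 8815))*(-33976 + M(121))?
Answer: -1020085005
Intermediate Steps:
(47021 + ((-14551 - 11154) + 8815))*(-33976 + M(121)) = (47021 + ((-14551 - 11154) + 8815))*(-33976 + 121) = (47021 + (-25705 + 8815))*(-33855) = (47021 - 16890)*(-33855) = 30131*(-33855) = -1020085005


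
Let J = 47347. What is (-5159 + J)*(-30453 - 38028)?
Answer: -2889076428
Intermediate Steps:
(-5159 + J)*(-30453 - 38028) = (-5159 + 47347)*(-30453 - 38028) = 42188*(-68481) = -2889076428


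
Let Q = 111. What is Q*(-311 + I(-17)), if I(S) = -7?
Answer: -35298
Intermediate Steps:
Q*(-311 + I(-17)) = 111*(-311 - 7) = 111*(-318) = -35298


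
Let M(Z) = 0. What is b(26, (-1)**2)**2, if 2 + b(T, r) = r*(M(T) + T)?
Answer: 576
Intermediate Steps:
b(T, r) = -2 + T*r (b(T, r) = -2 + r*(0 + T) = -2 + r*T = -2 + T*r)
b(26, (-1)**2)**2 = (-2 + 26*(-1)**2)**2 = (-2 + 26*1)**2 = (-2 + 26)**2 = 24**2 = 576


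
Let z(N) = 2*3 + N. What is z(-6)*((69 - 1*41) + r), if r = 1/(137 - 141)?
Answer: 0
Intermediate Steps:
r = -¼ (r = 1/(-4) = -¼ ≈ -0.25000)
z(N) = 6 + N
z(-6)*((69 - 1*41) + r) = (6 - 6)*((69 - 1*41) - ¼) = 0*((69 - 41) - ¼) = 0*(28 - ¼) = 0*(111/4) = 0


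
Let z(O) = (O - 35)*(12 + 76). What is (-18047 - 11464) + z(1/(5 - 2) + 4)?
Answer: -96629/3 ≈ -32210.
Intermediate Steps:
z(O) = -3080 + 88*O (z(O) = (-35 + O)*88 = -3080 + 88*O)
(-18047 - 11464) + z(1/(5 - 2) + 4) = (-18047 - 11464) + (-3080 + 88*(1/(5 - 2) + 4)) = -29511 + (-3080 + 88*(1/3 + 4)) = -29511 + (-3080 + 88*(1*(⅓) + 4)) = -29511 + (-3080 + 88*(⅓ + 4)) = -29511 + (-3080 + 88*(13/3)) = -29511 + (-3080 + 1144/3) = -29511 - 8096/3 = -96629/3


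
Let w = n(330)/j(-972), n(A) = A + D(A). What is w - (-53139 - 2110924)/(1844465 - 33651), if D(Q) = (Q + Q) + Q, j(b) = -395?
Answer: -307093919/143054306 ≈ -2.1467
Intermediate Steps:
D(Q) = 3*Q (D(Q) = 2*Q + Q = 3*Q)
n(A) = 4*A (n(A) = A + 3*A = 4*A)
w = -264/79 (w = (4*330)/(-395) = 1320*(-1/395) = -264/79 ≈ -3.3418)
w - (-53139 - 2110924)/(1844465 - 33651) = -264/79 - (-53139 - 2110924)/(1844465 - 33651) = -264/79 - (-2164063)/1810814 = -264/79 - 1*(-2164063/1810814) = -264/79 + 2164063/1810814 = -307093919/143054306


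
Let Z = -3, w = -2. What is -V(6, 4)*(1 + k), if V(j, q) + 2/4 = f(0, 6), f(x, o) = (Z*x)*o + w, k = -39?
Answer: -95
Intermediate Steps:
f(x, o) = -2 - 3*o*x (f(x, o) = (-3*x)*o - 2 = -3*o*x - 2 = -2 - 3*o*x)
V(j, q) = -5/2 (V(j, q) = -1/2 + (-2 - 3*6*0) = -1/2 + (-2 + 0) = -1/2 - 2 = -5/2)
-V(6, 4)*(1 + k) = -(-5)*(1 - 39)/2 = -(-5)*(-38)/2 = -1*95 = -95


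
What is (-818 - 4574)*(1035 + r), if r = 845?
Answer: -10136960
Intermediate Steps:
(-818 - 4574)*(1035 + r) = (-818 - 4574)*(1035 + 845) = -5392*1880 = -10136960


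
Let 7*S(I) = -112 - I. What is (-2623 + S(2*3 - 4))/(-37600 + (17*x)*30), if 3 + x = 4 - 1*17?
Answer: 3695/64064 ≈ 0.057677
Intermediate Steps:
x = -16 (x = -3 + (4 - 1*17) = -3 + (4 - 17) = -3 - 13 = -16)
S(I) = -16 - I/7 (S(I) = (-112 - I)/7 = -16 - I/7)
(-2623 + S(2*3 - 4))/(-37600 + (17*x)*30) = (-2623 + (-16 - (2*3 - 4)/7))/(-37600 + (17*(-16))*30) = (-2623 + (-16 - (6 - 4)/7))/(-37600 - 272*30) = (-2623 + (-16 - ⅐*2))/(-37600 - 8160) = (-2623 + (-16 - 2/7))/(-45760) = (-2623 - 114/7)*(-1/45760) = -18475/7*(-1/45760) = 3695/64064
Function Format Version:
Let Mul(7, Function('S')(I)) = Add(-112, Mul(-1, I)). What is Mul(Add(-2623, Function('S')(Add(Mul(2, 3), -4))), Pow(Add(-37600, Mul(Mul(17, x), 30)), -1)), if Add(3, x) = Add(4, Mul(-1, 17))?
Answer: Rational(3695, 64064) ≈ 0.057677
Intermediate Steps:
x = -16 (x = Add(-3, Add(4, Mul(-1, 17))) = Add(-3, Add(4, -17)) = Add(-3, -13) = -16)
Function('S')(I) = Add(-16, Mul(Rational(-1, 7), I)) (Function('S')(I) = Mul(Rational(1, 7), Add(-112, Mul(-1, I))) = Add(-16, Mul(Rational(-1, 7), I)))
Mul(Add(-2623, Function('S')(Add(Mul(2, 3), -4))), Pow(Add(-37600, Mul(Mul(17, x), 30)), -1)) = Mul(Add(-2623, Add(-16, Mul(Rational(-1, 7), Add(Mul(2, 3), -4)))), Pow(Add(-37600, Mul(Mul(17, -16), 30)), -1)) = Mul(Add(-2623, Add(-16, Mul(Rational(-1, 7), Add(6, -4)))), Pow(Add(-37600, Mul(-272, 30)), -1)) = Mul(Add(-2623, Add(-16, Mul(Rational(-1, 7), 2))), Pow(Add(-37600, -8160), -1)) = Mul(Add(-2623, Add(-16, Rational(-2, 7))), Pow(-45760, -1)) = Mul(Add(-2623, Rational(-114, 7)), Rational(-1, 45760)) = Mul(Rational(-18475, 7), Rational(-1, 45760)) = Rational(3695, 64064)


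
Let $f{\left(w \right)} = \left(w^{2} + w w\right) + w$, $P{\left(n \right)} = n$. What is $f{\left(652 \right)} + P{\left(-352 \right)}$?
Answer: $850508$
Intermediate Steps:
$f{\left(w \right)} = w + 2 w^{2}$ ($f{\left(w \right)} = \left(w^{2} + w^{2}\right) + w = 2 w^{2} + w = w + 2 w^{2}$)
$f{\left(652 \right)} + P{\left(-352 \right)} = 652 \left(1 + 2 \cdot 652\right) - 352 = 652 \left(1 + 1304\right) - 352 = 652 \cdot 1305 - 352 = 850860 - 352 = 850508$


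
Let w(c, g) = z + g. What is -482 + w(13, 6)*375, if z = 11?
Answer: 5893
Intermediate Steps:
w(c, g) = 11 + g
-482 + w(13, 6)*375 = -482 + (11 + 6)*375 = -482 + 17*375 = -482 + 6375 = 5893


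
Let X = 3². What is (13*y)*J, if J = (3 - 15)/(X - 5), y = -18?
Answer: 702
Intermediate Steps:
X = 9
J = -3 (J = (3 - 15)/(9 - 5) = -12/4 = -12*¼ = -3)
(13*y)*J = (13*(-18))*(-3) = -234*(-3) = 702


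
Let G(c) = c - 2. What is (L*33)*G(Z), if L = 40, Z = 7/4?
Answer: -330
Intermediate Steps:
Z = 7/4 (Z = 7*(¼) = 7/4 ≈ 1.7500)
G(c) = -2 + c
(L*33)*G(Z) = (40*33)*(-2 + 7/4) = 1320*(-¼) = -330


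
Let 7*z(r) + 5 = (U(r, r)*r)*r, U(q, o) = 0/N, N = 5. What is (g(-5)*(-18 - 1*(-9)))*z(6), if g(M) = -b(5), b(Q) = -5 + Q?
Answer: 0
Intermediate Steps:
U(q, o) = 0 (U(q, o) = 0/5 = 0*(⅕) = 0)
z(r) = -5/7 (z(r) = -5/7 + ((0*r)*r)/7 = -5/7 + (0*r)/7 = -5/7 + (⅐)*0 = -5/7 + 0 = -5/7)
g(M) = 0 (g(M) = -(-5 + 5) = -1*0 = 0)
(g(-5)*(-18 - 1*(-9)))*z(6) = (0*(-18 - 1*(-9)))*(-5/7) = (0*(-18 + 9))*(-5/7) = (0*(-9))*(-5/7) = 0*(-5/7) = 0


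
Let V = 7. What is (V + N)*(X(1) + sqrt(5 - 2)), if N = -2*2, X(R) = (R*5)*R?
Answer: 15 + 3*sqrt(3) ≈ 20.196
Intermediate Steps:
X(R) = 5*R**2 (X(R) = (5*R)*R = 5*R**2)
N = -4
(V + N)*(X(1) + sqrt(5 - 2)) = (7 - 4)*(5*1**2 + sqrt(5 - 2)) = 3*(5*1 + sqrt(3)) = 3*(5 + sqrt(3)) = 15 + 3*sqrt(3)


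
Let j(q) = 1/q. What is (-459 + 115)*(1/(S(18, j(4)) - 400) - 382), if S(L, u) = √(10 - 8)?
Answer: 10512577392/79999 + 172*√2/79999 ≈ 1.3141e+5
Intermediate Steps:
S(L, u) = √2
(-459 + 115)*(1/(S(18, j(4)) - 400) - 382) = (-459 + 115)*(1/(√2 - 400) - 382) = -344*(1/(-400 + √2) - 382) = -344*(-382 + 1/(-400 + √2)) = 131408 - 344/(-400 + √2)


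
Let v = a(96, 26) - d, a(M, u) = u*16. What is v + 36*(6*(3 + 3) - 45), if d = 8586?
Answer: -8494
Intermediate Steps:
a(M, u) = 16*u
v = -8170 (v = 16*26 - 1*8586 = 416 - 8586 = -8170)
v + 36*(6*(3 + 3) - 45) = -8170 + 36*(6*(3 + 3) - 45) = -8170 + 36*(6*6 - 45) = -8170 + 36*(36 - 45) = -8170 + 36*(-9) = -8170 - 324 = -8494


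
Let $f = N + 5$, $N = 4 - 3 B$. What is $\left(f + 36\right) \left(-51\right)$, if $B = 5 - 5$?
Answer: $-2295$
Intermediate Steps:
$B = 0$ ($B = 5 - 5 = 0$)
$N = 4$ ($N = 4 - 0 = 4 + 0 = 4$)
$f = 9$ ($f = 4 + 5 = 9$)
$\left(f + 36\right) \left(-51\right) = \left(9 + 36\right) \left(-51\right) = 45 \left(-51\right) = -2295$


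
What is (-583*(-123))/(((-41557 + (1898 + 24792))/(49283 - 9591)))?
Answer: -2846273628/14867 ≈ -1.9145e+5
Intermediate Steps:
(-583*(-123))/(((-41557 + (1898 + 24792))/(49283 - 9591))) = 71709/(((-41557 + 26690)/39692)) = 71709/((-14867*1/39692)) = 71709/(-14867/39692) = 71709*(-39692/14867) = -2846273628/14867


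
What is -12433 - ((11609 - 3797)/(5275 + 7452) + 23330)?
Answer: -455163513/12727 ≈ -35764.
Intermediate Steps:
-12433 - ((11609 - 3797)/(5275 + 7452) + 23330) = -12433 - (7812/12727 + 23330) = -12433 - 1*296928722/12727 = -12433 - 296928722/12727 = -455163513/12727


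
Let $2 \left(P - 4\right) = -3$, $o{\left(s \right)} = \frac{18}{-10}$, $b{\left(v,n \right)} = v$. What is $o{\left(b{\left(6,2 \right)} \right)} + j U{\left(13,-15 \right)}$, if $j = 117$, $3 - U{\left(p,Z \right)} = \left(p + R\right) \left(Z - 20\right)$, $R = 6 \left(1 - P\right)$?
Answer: $\frac{83646}{5} \approx 16729.0$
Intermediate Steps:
$o{\left(s \right)} = - \frac{9}{5}$ ($o{\left(s \right)} = 18 \left(- \frac{1}{10}\right) = - \frac{9}{5}$)
$P = \frac{5}{2}$ ($P = 4 + \frac{1}{2} \left(-3\right) = 4 - \frac{3}{2} = \frac{5}{2} \approx 2.5$)
$R = -9$ ($R = 6 \left(1 - \frac{5}{2}\right) = 6 \left(- \frac{3}{2}\right) = -9$)
$U{\left(p,Z \right)} = 3 - \left(-20 + Z\right) \left(-9 + p\right)$ ($U{\left(p,Z \right)} = 3 - \left(p - 9\right) \left(Z - 20\right) = 3 - \left(-9 + p\right) \left(-20 + Z\right) = 3 - \left(-20 + Z\right) \left(-9 + p\right)$)
$o{\left(b{\left(6,2 \right)} \right)} + j U{\left(13,-15 \right)} = - \frac{9}{5} + 117 \left(-177 + 9 \left(-15\right) + 20 \cdot 13 - \left(-15\right) 13\right) = - \frac{9}{5} + 117 \left(-177 - 135 + 260 + 195\right) = - \frac{9}{5} + 117 \cdot 143 = - \frac{9}{5} + 16731 = \frac{83646}{5}$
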